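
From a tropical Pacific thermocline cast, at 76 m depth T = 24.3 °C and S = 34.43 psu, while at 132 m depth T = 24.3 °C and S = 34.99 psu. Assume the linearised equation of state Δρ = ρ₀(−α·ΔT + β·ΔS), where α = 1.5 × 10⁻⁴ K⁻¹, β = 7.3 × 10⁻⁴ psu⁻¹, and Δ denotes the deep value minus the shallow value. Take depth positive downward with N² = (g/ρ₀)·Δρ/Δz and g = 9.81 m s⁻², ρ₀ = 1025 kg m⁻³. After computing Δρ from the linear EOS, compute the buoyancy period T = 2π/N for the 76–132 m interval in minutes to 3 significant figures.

ΔT = +0.0 K, ΔS = +0.56 psu (deep − shallow).
Δρ/ρ₀ = −αΔT + βΔS = 0 + 4.088 × 10⁻⁴ = 4.088 × 10⁻⁴, so Δρ ≈ 0.4190 kg m⁻³.
N² = (g/ρ₀)·Δρ/Δz = g·(Δρ/ρ₀)/Δz = 9.81 × 4.088 × 10⁻⁴ / 56 = 7.1613 × 10⁻⁵ s⁻².
N = √(7.1613 × 10⁻⁵) = 8.4624 × 10⁻³ rad s⁻¹ → T = 2π/N = 742.48 s = 12.375 min ≈ 12.4 min.

12.4 min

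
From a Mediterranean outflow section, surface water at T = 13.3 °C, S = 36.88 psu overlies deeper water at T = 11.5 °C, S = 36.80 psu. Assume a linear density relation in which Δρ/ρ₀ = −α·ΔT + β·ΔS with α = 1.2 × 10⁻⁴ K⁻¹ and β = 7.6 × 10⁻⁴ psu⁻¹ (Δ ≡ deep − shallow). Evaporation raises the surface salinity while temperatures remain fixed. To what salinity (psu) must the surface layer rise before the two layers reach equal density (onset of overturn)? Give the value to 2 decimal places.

37.08 psu

Neutral buoyancy requires −α(T_deep − T_surf) + β(S_deep − S_surf′) = 0.
S_surf′ = S_deep − (α/β)·ΔT = 36.80 − (1.2 × 10⁻⁴/7.6 × 10⁻⁴)·(-1.8) = 37.0842 psu.
Increase required: 37.0842 − 36.88 = 0.2042 psu.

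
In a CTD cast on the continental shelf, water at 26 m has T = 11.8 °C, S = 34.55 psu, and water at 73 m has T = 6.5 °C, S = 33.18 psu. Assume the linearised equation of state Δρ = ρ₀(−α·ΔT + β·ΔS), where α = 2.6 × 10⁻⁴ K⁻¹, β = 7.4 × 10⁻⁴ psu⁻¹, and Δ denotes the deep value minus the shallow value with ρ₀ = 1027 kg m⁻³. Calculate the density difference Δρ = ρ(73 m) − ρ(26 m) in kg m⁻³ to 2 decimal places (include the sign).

ΔT = -5.3 K, ΔS = -1.37 psu (deep − shallow).
Δρ/ρ₀ = −(2.6 × 10⁻⁴)(-5.3) + (7.4 × 10⁻⁴)(-1.37) = 3.642 × 10⁻⁴.
Δρ = 1027 × (3.642 × 10⁻⁴) = +0.37 kg m⁻³.
Positive Δρ: denser below, stable.

+0.37 kg m⁻³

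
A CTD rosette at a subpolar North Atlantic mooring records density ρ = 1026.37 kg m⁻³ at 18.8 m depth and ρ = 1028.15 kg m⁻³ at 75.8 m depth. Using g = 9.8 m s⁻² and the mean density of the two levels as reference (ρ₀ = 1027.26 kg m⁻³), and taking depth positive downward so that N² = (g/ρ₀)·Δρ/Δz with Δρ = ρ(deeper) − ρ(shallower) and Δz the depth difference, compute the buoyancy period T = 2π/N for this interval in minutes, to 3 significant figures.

6.07 min

Δρ = 1028.15 − 1026.37 = 1.78 kg m⁻³ over Δz = 75.8 − 18.8 = 57 m.
N² = (9.8/1027.26) × (1.78/57) = 2.9791 × 10⁻⁴ s⁻².
N = √(2.9791 × 10⁻⁴) = 0.017260 rad s⁻¹, so T = 2π/N = 364.03 s = 6.0672 min ≈ 6.07 min.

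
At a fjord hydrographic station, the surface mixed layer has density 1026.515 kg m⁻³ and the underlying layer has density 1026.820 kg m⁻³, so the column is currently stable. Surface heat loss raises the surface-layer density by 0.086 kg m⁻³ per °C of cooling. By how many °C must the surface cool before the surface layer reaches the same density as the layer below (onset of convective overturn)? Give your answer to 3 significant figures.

3.55 °C

Density deficit of the surface layer: 1026.820 − 1026.515 = 0.305 kg m⁻³.
Required change = 0.305 / 0.086 = 3.55 °C.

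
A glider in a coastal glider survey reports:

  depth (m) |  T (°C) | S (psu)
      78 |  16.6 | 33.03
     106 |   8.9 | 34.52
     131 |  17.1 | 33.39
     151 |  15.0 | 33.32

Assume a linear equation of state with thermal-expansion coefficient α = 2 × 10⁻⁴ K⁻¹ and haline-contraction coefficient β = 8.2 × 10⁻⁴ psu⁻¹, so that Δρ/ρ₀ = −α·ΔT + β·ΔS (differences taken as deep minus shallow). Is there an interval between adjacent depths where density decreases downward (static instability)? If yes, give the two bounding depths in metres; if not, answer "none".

106–131 m

Evaluate Δρ/ρ₀ = −αΔT + βΔS across each adjacent pair:
  78–106 m: −αΔT+βΔS = −(2 × 10⁻⁴)(-7.7)+(8.2 × 10⁻⁴)(+1.49) = 2.8 × 10⁻³ → stable
  106–131 m: −αΔT+βΔS = −(2 × 10⁻⁴)(+8.2)+(8.2 × 10⁻⁴)(-1.13) = -2.6 × 10⁻³ → UNSTABLE
  131–151 m: −αΔT+βΔS = −(2 × 10⁻⁴)(-2.1)+(8.2 × 10⁻⁴)(-0.07) = 3.6 × 10⁻⁴ → stable
The 106–131 m interval has Δρ < 0: lighter water underlies denser water.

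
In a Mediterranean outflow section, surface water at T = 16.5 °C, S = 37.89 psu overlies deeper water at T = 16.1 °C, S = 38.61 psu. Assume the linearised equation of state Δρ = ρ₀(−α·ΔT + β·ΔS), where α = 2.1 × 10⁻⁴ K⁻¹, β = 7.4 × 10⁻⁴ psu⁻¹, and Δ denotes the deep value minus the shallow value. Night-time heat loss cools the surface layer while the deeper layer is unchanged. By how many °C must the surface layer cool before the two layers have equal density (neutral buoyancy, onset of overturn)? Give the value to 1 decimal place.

2.9 °C

Neutral buoyancy requires Δρ = 0, i.e. −α(T_deep − T_surf′) + β(S_deep − S_surf) = 0.
T_surf′ = T_deep − (β/α)·ΔS = 16.1 − (7.4 × 10⁻⁴/2.1 × 10⁻⁴)·(+0.72) = 13.563 °C.
Cooling required: 16.5 − (13.563) = 2.937 °C.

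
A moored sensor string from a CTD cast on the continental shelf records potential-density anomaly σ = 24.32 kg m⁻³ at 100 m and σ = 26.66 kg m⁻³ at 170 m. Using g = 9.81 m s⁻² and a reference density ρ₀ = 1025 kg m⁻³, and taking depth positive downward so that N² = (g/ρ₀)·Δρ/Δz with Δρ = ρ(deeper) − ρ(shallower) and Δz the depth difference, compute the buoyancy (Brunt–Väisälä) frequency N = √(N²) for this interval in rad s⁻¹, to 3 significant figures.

Δρ = 1026.66 − 1024.32 = 2.34 kg m⁻³ over Δz = 170 − 100 = 70 m.
N² = (9.81/1025) × (2.34/70) = 3.1994 × 10⁻⁴ s⁻².
N = √(3.1994 × 10⁻⁴) = 0.017887 rad s⁻¹ ≈ 0.0179 rad s⁻¹.

0.0179 rad s⁻¹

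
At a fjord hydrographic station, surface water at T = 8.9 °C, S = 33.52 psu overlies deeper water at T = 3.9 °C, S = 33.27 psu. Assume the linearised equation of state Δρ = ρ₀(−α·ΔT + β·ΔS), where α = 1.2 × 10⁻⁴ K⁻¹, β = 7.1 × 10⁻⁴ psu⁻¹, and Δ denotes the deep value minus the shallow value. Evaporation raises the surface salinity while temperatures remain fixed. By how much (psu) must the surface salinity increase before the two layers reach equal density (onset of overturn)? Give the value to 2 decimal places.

Neutral buoyancy requires −α(T_deep − T_surf) + β(S_deep − S_surf′) = 0.
S_surf′ = S_deep − (α/β)·ΔT = 33.27 − (1.2 × 10⁻⁴/7.1 × 10⁻⁴)·(-5.0) = 34.1151 psu.
Increase required: 34.1151 − 33.52 = 0.5951 psu.

0.60 psu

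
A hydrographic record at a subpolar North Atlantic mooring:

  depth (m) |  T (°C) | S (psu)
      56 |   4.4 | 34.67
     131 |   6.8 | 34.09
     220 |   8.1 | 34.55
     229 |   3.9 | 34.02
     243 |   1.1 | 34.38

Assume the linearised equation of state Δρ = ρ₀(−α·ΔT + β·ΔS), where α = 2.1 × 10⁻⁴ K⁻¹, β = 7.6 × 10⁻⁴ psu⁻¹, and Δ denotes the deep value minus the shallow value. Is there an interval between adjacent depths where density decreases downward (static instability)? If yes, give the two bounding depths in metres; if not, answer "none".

56–131 m

Evaluate Δρ/ρ₀ = −αΔT + βΔS across each adjacent pair:
  56–131 m: −αΔT+βΔS = −(2.1 × 10⁻⁴)(+2.4)+(7.6 × 10⁻⁴)(-0.58) = -9.4 × 10⁻⁴ → UNSTABLE
  131–220 m: −αΔT+βΔS = −(2.1 × 10⁻⁴)(+1.3)+(7.6 × 10⁻⁴)(+0.46) = 7.7 × 10⁻⁵ → stable
  220–229 m: −αΔT+βΔS = −(2.1 × 10⁻⁴)(-4.2)+(7.6 × 10⁻⁴)(-0.53) = 4.8 × 10⁻⁴ → stable
  229–243 m: −αΔT+βΔS = −(2.1 × 10⁻⁴)(-2.8)+(7.6 × 10⁻⁴)(+0.36) = 8.6 × 10⁻⁴ → stable
The 56–131 m interval has Δρ < 0: lighter water underlies denser water.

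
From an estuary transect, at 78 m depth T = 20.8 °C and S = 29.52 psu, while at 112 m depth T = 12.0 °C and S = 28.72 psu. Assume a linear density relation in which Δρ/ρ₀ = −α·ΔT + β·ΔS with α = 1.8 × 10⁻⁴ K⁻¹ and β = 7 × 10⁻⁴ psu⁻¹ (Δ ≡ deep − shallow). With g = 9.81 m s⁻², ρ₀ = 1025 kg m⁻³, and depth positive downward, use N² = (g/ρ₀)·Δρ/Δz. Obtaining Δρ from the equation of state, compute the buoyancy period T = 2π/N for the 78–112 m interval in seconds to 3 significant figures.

ΔT = -8.8 K, ΔS = -0.80 psu (deep − shallow).
Δρ/ρ₀ = −αΔT + βΔS = 1.584 × 10⁻³ − 5.60 × 10⁻⁴ = 1.024 × 10⁻³, so Δρ ≈ 1.050 kg m⁻³.
N² = (g/ρ₀)·Δρ/Δz = g·(Δρ/ρ₀)/Δz = 9.81 × 1.024 × 10⁻³ / 34 = 2.9545 × 10⁻⁴ s⁻².
N = √(2.9545 × 10⁻⁴) = 0.017189 rad s⁻¹ → T = 2π/N = 365.54 s ≈ 366 s.

366 s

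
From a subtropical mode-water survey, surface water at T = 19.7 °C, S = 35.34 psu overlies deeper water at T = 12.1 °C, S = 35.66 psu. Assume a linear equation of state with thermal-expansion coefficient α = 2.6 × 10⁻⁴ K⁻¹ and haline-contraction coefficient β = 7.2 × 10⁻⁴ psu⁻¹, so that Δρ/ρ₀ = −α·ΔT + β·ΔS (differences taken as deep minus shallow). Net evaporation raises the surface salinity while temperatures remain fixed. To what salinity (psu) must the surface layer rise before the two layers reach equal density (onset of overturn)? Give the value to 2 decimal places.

Neutral buoyancy requires −α(T_deep − T_surf) + β(S_deep − S_surf′) = 0.
S_surf′ = S_deep − (α/β)·ΔT = 35.66 − (2.6 × 10⁻⁴/7.2 × 10⁻⁴)·(-7.6) = 38.4044 psu.
Increase required: 38.4044 − 35.34 = 3.0644 psu.

38.40 psu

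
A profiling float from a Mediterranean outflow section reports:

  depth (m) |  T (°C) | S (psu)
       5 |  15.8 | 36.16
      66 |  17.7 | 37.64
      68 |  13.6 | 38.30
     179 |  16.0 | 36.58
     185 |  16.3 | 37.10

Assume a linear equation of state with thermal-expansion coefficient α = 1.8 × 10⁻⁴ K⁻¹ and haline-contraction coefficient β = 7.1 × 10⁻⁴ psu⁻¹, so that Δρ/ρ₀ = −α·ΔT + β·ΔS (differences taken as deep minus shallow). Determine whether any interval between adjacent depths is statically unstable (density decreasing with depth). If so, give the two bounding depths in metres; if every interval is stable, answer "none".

Evaluate Δρ/ρ₀ = −αΔT + βΔS across each adjacent pair:
  5–66 m: −αΔT+βΔS = −(1.8 × 10⁻⁴)(+1.9)+(7.1 × 10⁻⁴)(+1.48) = 7.1 × 10⁻⁴ → stable
  66–68 m: −αΔT+βΔS = −(1.8 × 10⁻⁴)(-4.1)+(7.1 × 10⁻⁴)(+0.66) = 1.2 × 10⁻³ → stable
  68–179 m: −αΔT+βΔS = −(1.8 × 10⁻⁴)(+2.4)+(7.1 × 10⁻⁴)(-1.72) = -1.7 × 10⁻³ → UNSTABLE
  179–185 m: −αΔT+βΔS = −(1.8 × 10⁻⁴)(+0.3)+(7.1 × 10⁻⁴)(+0.52) = 3.2 × 10⁻⁴ → stable
The 68–179 m interval has Δρ < 0: lighter water underlies denser water.

68–179 m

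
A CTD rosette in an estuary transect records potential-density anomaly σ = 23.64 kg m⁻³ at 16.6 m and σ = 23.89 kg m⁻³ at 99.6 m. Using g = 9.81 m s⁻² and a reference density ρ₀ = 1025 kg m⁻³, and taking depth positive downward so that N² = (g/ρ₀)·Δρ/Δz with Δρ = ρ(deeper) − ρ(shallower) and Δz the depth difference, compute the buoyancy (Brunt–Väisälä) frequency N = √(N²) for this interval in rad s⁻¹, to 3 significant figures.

Δρ = 1023.89 − 1023.64 = 0.25 kg m⁻³ over Δz = 99.6 − 16.6 = 83 m.
N² = (9.81/1025) × (0.25/83) = 2.8828 × 10⁻⁵ s⁻².
N = √(2.8828 × 10⁻⁵) = 5.3692 × 10⁻³ rad s⁻¹ ≈ 5.37 × 10⁻³ rad s⁻¹.

5.37 × 10⁻³ rad s⁻¹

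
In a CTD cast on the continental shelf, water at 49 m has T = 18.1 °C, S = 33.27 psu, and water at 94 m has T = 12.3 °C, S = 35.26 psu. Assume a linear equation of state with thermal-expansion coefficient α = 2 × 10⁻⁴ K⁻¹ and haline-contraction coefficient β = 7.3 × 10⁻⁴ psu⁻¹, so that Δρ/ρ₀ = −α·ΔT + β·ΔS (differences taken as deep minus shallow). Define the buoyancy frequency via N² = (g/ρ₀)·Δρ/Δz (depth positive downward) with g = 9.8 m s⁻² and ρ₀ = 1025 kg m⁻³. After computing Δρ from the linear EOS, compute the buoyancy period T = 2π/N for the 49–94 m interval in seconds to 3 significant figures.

ΔT = -5.8 K, ΔS = +1.99 psu (deep − shallow).
Δρ/ρ₀ = −αΔT + βΔS = 1.16 × 10⁻³ + 1.4527 × 10⁻³ = 2.6127 × 10⁻³, so Δρ ≈ 2.678 kg m⁻³.
N² = (g/ρ₀)·Δρ/Δz = g·(Δρ/ρ₀)/Δz = 9.8 × 2.6127 × 10⁻³ / 45 = 5.6899 × 10⁻⁴ s⁻².
N = √(5.6899 × 10⁻⁴) = 0.023854 rad s⁻¹ → T = 2π/N = 263.40 s ≈ 263 s.

263 s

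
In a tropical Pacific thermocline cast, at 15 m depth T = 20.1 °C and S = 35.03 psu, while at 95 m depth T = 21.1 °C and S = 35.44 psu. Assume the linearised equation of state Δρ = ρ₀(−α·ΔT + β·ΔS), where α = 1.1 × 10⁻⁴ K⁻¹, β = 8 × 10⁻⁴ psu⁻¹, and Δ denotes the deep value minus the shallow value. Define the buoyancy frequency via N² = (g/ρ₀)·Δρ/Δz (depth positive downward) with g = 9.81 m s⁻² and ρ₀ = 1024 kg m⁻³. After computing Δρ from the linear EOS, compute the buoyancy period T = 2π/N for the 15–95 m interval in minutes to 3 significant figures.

ΔT = +1.0 K, ΔS = +0.41 psu (deep − shallow).
Δρ/ρ₀ = −αΔT + βΔS = -1.10 × 10⁻⁴ + 3.28 × 10⁻⁴ = 2.18 × 10⁻⁴, so Δρ ≈ 0.2232 kg m⁻³.
N² = (g/ρ₀)·Δρ/Δz = g·(Δρ/ρ₀)/Δz = 9.81 × 2.18 × 10⁻⁴ / 80 = 2.6732 × 10⁻⁵ s⁻².
N = √(2.6732 × 10⁻⁵) = 5.1703 × 10⁻³ rad s⁻¹ → T = 2π/N = 1.2152 × 10³ s = 20.253 min ≈ 20.3 min.

20.3 min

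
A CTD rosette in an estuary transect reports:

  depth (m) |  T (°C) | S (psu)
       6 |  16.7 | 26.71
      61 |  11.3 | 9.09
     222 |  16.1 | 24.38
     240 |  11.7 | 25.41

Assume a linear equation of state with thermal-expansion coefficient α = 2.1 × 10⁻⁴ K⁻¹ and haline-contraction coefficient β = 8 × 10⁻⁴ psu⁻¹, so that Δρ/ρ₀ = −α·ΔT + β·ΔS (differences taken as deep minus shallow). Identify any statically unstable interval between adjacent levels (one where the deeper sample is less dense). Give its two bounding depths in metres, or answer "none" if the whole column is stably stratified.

6–61 m

Evaluate Δρ/ρ₀ = −αΔT + βΔS across each adjacent pair:
  6–61 m: −αΔT+βΔS = −(2.1 × 10⁻⁴)(-5.4)+(8 × 10⁻⁴)(-17.62) = -0.013 → UNSTABLE
  61–222 m: −αΔT+βΔS = −(2.1 × 10⁻⁴)(+4.8)+(8 × 10⁻⁴)(+15.29) = 0.011 → stable
  222–240 m: −αΔT+βΔS = −(2.1 × 10⁻⁴)(-4.4)+(8 × 10⁻⁴)(+1.03) = 1.7 × 10⁻³ → stable
The 6–61 m interval has Δρ < 0: lighter water underlies denser water.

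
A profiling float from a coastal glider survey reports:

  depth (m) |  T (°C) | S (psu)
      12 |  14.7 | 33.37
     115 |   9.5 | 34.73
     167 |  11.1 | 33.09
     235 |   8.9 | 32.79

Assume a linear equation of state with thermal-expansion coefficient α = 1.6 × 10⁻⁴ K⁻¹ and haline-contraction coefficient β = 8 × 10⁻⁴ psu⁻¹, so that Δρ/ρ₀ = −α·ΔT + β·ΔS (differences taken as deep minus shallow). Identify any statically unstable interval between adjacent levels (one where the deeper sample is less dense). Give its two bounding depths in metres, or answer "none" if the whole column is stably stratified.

115–167 m

Evaluate Δρ/ρ₀ = −αΔT + βΔS across each adjacent pair:
  12–115 m: −αΔT+βΔS = −(1.6 × 10⁻⁴)(-5.2)+(8 × 10⁻⁴)(+1.36) = 1.9 × 10⁻³ → stable
  115–167 m: −αΔT+βΔS = −(1.6 × 10⁻⁴)(+1.6)+(8 × 10⁻⁴)(-1.64) = -1.6 × 10⁻³ → UNSTABLE
  167–235 m: −αΔT+βΔS = −(1.6 × 10⁻⁴)(-2.2)+(8 × 10⁻⁴)(-0.30) = 1.1 × 10⁻⁴ → stable
The 115–167 m interval has Δρ < 0: lighter water underlies denser water.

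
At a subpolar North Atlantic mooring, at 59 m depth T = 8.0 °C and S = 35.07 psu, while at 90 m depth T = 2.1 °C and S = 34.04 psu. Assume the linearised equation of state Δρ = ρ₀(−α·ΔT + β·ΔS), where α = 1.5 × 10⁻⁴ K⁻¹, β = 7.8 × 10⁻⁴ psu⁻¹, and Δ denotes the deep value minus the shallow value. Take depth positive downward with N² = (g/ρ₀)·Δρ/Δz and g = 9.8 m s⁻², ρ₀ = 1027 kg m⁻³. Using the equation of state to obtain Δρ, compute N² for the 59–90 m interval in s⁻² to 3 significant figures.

ΔT = -5.9 K, ΔS = -1.03 psu (deep − shallow).
Δρ/ρ₀ = −αΔT + βΔS = 8.85 × 10⁻⁴ − 8.034 × 10⁻⁴ = 8.16 × 10⁻⁵, so Δρ ≈ 0.08380 kg m⁻³.
N² = (g/ρ₀)·Δρ/Δz = g·(Δρ/ρ₀)/Δz = 9.8 × 8.16 × 10⁻⁵ / 31 = 2.5796 × 10⁻⁵ s⁻² ≈ 2.58 × 10⁻⁵ s⁻².

2.58 × 10⁻⁵ s⁻²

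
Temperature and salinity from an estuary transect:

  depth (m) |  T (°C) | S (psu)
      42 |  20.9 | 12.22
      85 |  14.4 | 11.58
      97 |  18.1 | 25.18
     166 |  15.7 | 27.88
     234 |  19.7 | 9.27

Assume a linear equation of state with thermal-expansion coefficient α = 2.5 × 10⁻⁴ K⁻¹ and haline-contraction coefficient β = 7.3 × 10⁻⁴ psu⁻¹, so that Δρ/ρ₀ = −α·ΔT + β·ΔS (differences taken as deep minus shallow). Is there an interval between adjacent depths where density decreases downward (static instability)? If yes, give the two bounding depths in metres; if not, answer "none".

Evaluate Δρ/ρ₀ = −αΔT + βΔS across each adjacent pair:
  42–85 m: −αΔT+βΔS = −(2.5 × 10⁻⁴)(-6.5)+(7.3 × 10⁻⁴)(-0.64) = 1.2 × 10⁻³ → stable
  85–97 m: −αΔT+βΔS = −(2.5 × 10⁻⁴)(+3.7)+(7.3 × 10⁻⁴)(+13.60) = 9.0 × 10⁻³ → stable
  97–166 m: −αΔT+βΔS = −(2.5 × 10⁻⁴)(-2.4)+(7.3 × 10⁻⁴)(+2.70) = 2.6 × 10⁻³ → stable
  166–234 m: −αΔT+βΔS = −(2.5 × 10⁻⁴)(+4.0)+(7.3 × 10⁻⁴)(-18.61) = -0.015 → UNSTABLE
The 166–234 m interval has Δρ < 0: lighter water underlies denser water.

166–234 m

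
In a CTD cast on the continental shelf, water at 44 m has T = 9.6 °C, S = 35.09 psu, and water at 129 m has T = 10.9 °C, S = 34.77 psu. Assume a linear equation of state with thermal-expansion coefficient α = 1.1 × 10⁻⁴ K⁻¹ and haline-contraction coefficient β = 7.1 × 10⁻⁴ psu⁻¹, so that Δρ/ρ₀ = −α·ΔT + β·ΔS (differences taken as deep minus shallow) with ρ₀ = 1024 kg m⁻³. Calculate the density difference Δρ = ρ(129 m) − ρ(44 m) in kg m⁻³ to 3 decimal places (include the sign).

-0.379 kg m⁻³

ΔT = +1.3 K, ΔS = -0.32 psu (deep − shallow).
Δρ/ρ₀ = −(1.1 × 10⁻⁴)(+1.3) + (7.1 × 10⁻⁴)(-0.32) = -3.702 × 10⁻⁴.
Δρ = 1024 × (-3.702 × 10⁻⁴) = -0.379 kg m⁻³.
Negative Δρ: lighter below, statically unstable.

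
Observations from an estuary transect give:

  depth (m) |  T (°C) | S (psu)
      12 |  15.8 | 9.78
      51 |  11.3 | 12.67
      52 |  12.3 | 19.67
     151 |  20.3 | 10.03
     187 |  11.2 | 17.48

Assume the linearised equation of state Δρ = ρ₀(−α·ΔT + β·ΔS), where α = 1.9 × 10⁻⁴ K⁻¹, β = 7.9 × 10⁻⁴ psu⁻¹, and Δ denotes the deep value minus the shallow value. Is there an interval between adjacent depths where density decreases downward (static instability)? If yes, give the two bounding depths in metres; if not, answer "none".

Evaluate Δρ/ρ₀ = −αΔT + βΔS across each adjacent pair:
  12–51 m: −αΔT+βΔS = −(1.9 × 10⁻⁴)(-4.5)+(7.9 × 10⁻⁴)(+2.89) = 3.1 × 10⁻³ → stable
  51–52 m: −αΔT+βΔS = −(1.9 × 10⁻⁴)(+1.0)+(7.9 × 10⁻⁴)(+7.00) = 5.3 × 10⁻³ → stable
  52–151 m: −αΔT+βΔS = −(1.9 × 10⁻⁴)(+8.0)+(7.9 × 10⁻⁴)(-9.64) = -9.1 × 10⁻³ → UNSTABLE
  151–187 m: −αΔT+βΔS = −(1.9 × 10⁻⁴)(-9.1)+(7.9 × 10⁻⁴)(+7.45) = 7.6 × 10⁻³ → stable
The 52–151 m interval has Δρ < 0: lighter water underlies denser water.

52–151 m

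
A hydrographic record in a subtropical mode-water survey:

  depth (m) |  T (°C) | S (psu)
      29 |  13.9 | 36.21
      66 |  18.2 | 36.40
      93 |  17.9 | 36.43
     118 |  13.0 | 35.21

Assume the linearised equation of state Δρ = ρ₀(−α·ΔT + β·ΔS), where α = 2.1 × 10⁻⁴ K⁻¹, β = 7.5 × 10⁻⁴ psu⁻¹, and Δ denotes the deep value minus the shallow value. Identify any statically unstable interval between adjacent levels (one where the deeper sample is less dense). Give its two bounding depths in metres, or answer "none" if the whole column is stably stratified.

Evaluate Δρ/ρ₀ = −αΔT + βΔS across each adjacent pair:
  29–66 m: −αΔT+βΔS = −(2.1 × 10⁻⁴)(+4.3)+(7.5 × 10⁻⁴)(+0.19) = -7.6 × 10⁻⁴ → UNSTABLE
  66–93 m: −αΔT+βΔS = −(2.1 × 10⁻⁴)(-0.3)+(7.5 × 10⁻⁴)(+0.03) = 8.5 × 10⁻⁵ → stable
  93–118 m: −αΔT+βΔS = −(2.1 × 10⁻⁴)(-4.9)+(7.5 × 10⁻⁴)(-1.22) = 1.1 × 10⁻⁴ → stable
The 29–66 m interval has Δρ < 0: lighter water underlies denser water.

29–66 m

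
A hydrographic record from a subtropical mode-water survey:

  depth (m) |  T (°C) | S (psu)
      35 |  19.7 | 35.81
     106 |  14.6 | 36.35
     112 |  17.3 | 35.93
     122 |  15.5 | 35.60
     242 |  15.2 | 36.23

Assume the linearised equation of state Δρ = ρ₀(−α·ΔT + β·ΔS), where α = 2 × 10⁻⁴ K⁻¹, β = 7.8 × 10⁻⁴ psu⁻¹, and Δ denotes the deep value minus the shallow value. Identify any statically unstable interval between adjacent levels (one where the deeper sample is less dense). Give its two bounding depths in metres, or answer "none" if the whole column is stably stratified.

106–112 m

Evaluate Δρ/ρ₀ = −αΔT + βΔS across each adjacent pair:
  35–106 m: −αΔT+βΔS = −(2 × 10⁻⁴)(-5.1)+(7.8 × 10⁻⁴)(+0.54) = 1.4 × 10⁻³ → stable
  106–112 m: −αΔT+βΔS = −(2 × 10⁻⁴)(+2.7)+(7.8 × 10⁻⁴)(-0.42) = -8.7 × 10⁻⁴ → UNSTABLE
  112–122 m: −αΔT+βΔS = −(2 × 10⁻⁴)(-1.8)+(7.8 × 10⁻⁴)(-0.33) = 1.0 × 10⁻⁴ → stable
  122–242 m: −αΔT+βΔS = −(2 × 10⁻⁴)(-0.3)+(7.8 × 10⁻⁴)(+0.63) = 5.5 × 10⁻⁴ → stable
The 106–112 m interval has Δρ < 0: lighter water underlies denser water.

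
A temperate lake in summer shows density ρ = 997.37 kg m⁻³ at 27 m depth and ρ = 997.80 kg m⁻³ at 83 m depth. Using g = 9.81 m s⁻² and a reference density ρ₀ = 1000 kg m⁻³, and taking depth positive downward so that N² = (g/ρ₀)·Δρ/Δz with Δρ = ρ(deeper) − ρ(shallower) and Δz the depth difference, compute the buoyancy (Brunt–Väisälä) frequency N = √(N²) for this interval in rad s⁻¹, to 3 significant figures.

Δρ = 997.80 − 997.37 = 0.43 kg m⁻³ over Δz = 83 − 27 = 56 m.
N² = (9.81/1000) × (0.43/56) = 7.5327 × 10⁻⁵ s⁻².
N = √(7.5327 × 10⁻⁵) = 8.6791 × 10⁻³ rad s⁻¹ ≈ 8.68 × 10⁻³ rad s⁻¹.

8.68 × 10⁻³ rad s⁻¹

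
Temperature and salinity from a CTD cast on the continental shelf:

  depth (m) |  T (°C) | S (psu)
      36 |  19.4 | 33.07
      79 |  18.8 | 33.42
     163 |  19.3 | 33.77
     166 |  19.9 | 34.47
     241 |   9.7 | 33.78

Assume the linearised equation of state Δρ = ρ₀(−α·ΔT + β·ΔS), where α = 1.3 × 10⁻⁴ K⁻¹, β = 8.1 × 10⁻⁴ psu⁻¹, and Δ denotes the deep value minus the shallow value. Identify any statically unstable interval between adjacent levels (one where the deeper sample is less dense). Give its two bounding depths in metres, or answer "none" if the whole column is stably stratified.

Evaluate Δρ/ρ₀ = −αΔT + βΔS across each adjacent pair:
  36–79 m: −αΔT+βΔS = −(1.3 × 10⁻⁴)(-0.6)+(8.1 × 10⁻⁴)(+0.35) = 3.6 × 10⁻⁴ → stable
  79–163 m: −αΔT+βΔS = −(1.3 × 10⁻⁴)(+0.5)+(8.1 × 10⁻⁴)(+0.35) = 2.2 × 10⁻⁴ → stable
  163–166 m: −αΔT+βΔS = −(1.3 × 10⁻⁴)(+0.6)+(8.1 × 10⁻⁴)(+0.70) = 4.9 × 10⁻⁴ → stable
  166–241 m: −αΔT+βΔS = −(1.3 × 10⁻⁴)(-10.2)+(8.1 × 10⁻⁴)(-0.69) = 7.7 × 10⁻⁴ → stable
Every interval has Δρ > 0: the column is stably stratified throughout.

none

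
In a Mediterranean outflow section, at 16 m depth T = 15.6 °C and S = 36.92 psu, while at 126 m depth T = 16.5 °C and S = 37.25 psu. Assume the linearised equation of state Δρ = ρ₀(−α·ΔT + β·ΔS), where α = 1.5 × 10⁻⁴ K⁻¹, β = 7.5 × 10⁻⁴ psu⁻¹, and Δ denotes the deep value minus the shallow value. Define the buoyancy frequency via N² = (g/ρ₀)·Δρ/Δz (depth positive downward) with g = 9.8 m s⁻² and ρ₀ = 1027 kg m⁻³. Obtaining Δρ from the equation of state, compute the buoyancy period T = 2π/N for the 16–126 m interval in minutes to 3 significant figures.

ΔT = +0.9 K, ΔS = +0.33 psu (deep − shallow).
Δρ/ρ₀ = −αΔT + βΔS = -1.35 × 10⁻⁴ + 2.475 × 10⁻⁴ = 1.125 × 10⁻⁴, so Δρ ≈ 0.1155 kg m⁻³.
N² = (g/ρ₀)·Δρ/Δz = g·(Δρ/ρ₀)/Δz = 9.8 × 1.125 × 10⁻⁴ / 110 = 1.0023 × 10⁻⁵ s⁻².
N = √(1.0023 × 10⁻⁵) = 3.1659 × 10⁻³ rad s⁻¹ → T = 2π/N = 1.9846 × 10³ s = 33.077 min ≈ 33.1 min.

33.1 min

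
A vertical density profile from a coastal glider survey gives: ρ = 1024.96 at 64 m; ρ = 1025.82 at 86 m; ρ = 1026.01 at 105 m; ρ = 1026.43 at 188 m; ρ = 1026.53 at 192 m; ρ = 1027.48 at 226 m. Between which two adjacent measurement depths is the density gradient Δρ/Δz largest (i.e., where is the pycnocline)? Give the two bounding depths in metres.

64–86 m

Compute the density gradient over each adjacent pair:
  64–86 m: Δρ/Δz = 0.86/22 = 0.039 kg m⁻⁴
  86–105 m: Δρ/Δz = 0.19/19 = 0.010 kg m⁻⁴
  105–188 m: Δρ/Δz = 0.42/83 = 5.1 × 10⁻³ kg m⁻⁴
  188–192 m: Δρ/Δz = 0.10/4 = 0.025 kg m⁻⁴
  192–226 m: Δρ/Δz = 0.95/34 = 0.028 kg m⁻⁴
The largest gradient is in the 64–86 m interval — the pycnocline.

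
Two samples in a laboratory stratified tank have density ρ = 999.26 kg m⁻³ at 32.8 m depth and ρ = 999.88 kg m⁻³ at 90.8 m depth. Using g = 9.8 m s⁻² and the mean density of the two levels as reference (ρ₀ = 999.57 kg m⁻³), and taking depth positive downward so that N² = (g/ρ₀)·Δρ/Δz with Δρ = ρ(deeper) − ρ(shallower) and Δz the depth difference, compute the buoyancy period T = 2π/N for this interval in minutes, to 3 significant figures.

Δρ = 999.88 − 999.26 = 0.62 kg m⁻³ over Δz = 90.8 − 32.8 = 58 m.
N² = (9.8/999.57) × (0.62/58) = 1.0480 × 10⁻⁴ s⁻².
N = √(1.0480 × 10⁻⁴) = 0.010237 rad s⁻¹, so T = 2π/N = 613.77 s = 10.229 min ≈ 10.2 min.

10.2 min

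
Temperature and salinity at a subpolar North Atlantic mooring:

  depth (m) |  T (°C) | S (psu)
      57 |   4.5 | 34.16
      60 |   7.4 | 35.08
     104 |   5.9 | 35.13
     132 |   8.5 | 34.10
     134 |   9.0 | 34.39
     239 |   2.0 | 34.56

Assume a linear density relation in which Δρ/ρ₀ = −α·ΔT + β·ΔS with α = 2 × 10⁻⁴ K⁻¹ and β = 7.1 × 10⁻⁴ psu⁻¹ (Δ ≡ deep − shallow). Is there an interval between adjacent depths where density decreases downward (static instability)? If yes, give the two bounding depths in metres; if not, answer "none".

104–132 m

Evaluate Δρ/ρ₀ = −αΔT + βΔS across each adjacent pair:
  57–60 m: −αΔT+βΔS = −(2 × 10⁻⁴)(+2.9)+(7.1 × 10⁻⁴)(+0.92) = 7.3 × 10⁻⁵ → stable
  60–104 m: −αΔT+βΔS = −(2 × 10⁻⁴)(-1.5)+(7.1 × 10⁻⁴)(+0.05) = 3.4 × 10⁻⁴ → stable
  104–132 m: −αΔT+βΔS = −(2 × 10⁻⁴)(+2.6)+(7.1 × 10⁻⁴)(-1.03) = -1.3 × 10⁻³ → UNSTABLE
  132–134 m: −αΔT+βΔS = −(2 × 10⁻⁴)(+0.5)+(7.1 × 10⁻⁴)(+0.29) = 1.1 × 10⁻⁴ → stable
  134–239 m: −αΔT+βΔS = −(2 × 10⁻⁴)(-7.0)+(7.1 × 10⁻⁴)(+0.17) = 1.5 × 10⁻³ → stable
The 104–132 m interval has Δρ < 0: lighter water underlies denser water.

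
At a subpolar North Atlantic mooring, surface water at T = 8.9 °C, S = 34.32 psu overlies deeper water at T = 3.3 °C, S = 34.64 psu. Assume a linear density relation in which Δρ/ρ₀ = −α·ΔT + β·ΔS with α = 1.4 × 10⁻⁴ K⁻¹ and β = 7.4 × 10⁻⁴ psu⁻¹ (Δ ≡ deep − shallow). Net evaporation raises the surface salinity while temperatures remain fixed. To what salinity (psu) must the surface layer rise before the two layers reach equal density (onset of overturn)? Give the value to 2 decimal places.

35.70 psu

Neutral buoyancy requires −α(T_deep − T_surf) + β(S_deep − S_surf′) = 0.
S_surf′ = S_deep − (α/β)·ΔT = 34.64 − (1.4 × 10⁻⁴/7.4 × 10⁻⁴)·(-5.6) = 35.6995 psu.
Increase required: 35.6995 − 34.32 = 1.3795 psu.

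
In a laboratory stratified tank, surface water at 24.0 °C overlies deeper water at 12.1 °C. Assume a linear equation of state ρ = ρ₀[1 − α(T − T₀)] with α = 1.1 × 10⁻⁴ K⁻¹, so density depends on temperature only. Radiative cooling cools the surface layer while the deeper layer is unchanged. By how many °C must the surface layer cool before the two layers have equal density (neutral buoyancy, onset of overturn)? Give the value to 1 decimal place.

With temperature the only control, equal density requires T_surf′ = T_deep.
T_surf′ = 12.1 °C.
Cooling required: 24.0 − 12.1 = 11.9 °C.

11.9 °C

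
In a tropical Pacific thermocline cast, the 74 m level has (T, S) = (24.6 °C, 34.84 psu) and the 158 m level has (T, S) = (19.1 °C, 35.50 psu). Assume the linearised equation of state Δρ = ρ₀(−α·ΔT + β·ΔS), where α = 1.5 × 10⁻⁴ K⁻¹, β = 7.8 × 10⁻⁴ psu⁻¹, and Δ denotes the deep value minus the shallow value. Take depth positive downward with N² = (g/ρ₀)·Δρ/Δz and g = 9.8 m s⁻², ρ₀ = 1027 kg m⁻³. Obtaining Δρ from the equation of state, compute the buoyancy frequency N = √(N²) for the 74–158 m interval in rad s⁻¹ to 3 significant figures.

0.0125 rad s⁻¹

ΔT = -5.5 K, ΔS = +0.66 psu (deep − shallow).
Δρ/ρ₀ = −αΔT + βΔS = 8.25 × 10⁻⁴ + 5.148 × 10⁻⁴ = 1.3398 × 10⁻³, so Δρ ≈ 1.376 kg m⁻³.
N² = (g/ρ₀)·Δρ/Δz = g·(Δρ/ρ₀)/Δz = 9.8 × 1.3398 × 10⁻³ / 84 = 1.5631 × 10⁻⁴ s⁻².
N = √(1.5631 × 10⁻⁴) = 0.012502 rad s⁻¹ ≈ 0.0125 rad s⁻¹.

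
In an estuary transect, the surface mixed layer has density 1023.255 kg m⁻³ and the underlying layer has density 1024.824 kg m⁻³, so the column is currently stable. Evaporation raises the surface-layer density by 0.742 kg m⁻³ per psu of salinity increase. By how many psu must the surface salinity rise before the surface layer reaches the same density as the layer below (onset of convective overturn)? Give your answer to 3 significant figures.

Density deficit of the surface layer: 1024.824 − 1023.255 = 1.569 kg m⁻³.
Required change = 1.569 / 0.742 = 2.11 psu.

2.11 psu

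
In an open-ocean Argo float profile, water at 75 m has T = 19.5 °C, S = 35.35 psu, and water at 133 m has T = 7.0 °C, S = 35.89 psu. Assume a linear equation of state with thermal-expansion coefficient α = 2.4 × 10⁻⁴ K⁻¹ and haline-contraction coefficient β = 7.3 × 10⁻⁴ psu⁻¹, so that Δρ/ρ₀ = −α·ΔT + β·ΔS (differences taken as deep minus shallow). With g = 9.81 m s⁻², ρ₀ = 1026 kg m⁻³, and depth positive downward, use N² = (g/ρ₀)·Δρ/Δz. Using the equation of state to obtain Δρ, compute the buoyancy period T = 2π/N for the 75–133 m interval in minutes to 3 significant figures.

ΔT = -12.5 K, ΔS = +0.54 psu (deep − shallow).
Δρ/ρ₀ = −αΔT + βΔS = 3.00 × 10⁻³ + 3.942 × 10⁻⁴ = 3.3942 × 10⁻³, so Δρ ≈ 3.482 kg m⁻³.
N² = (g/ρ₀)·Δρ/Δz = g·(Δρ/ρ₀)/Δz = 9.81 × 3.3942 × 10⁻³ / 58 = 5.7409 × 10⁻⁴ s⁻².
N = √(5.7409 × 10⁻⁴) = 0.023960 rad s⁻¹ → T = 2π/N = 262.24 s = 4.3707 min ≈ 4.37 min.

4.37 min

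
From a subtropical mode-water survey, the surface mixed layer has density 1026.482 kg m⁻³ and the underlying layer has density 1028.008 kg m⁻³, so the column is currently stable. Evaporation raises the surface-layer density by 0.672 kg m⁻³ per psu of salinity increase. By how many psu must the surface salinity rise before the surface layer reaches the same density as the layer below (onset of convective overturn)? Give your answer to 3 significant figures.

Density deficit of the surface layer: 1028.008 − 1026.482 = 1.526 kg m⁻³.
Required change = 1.526 / 0.672 = 2.27 psu.

2.27 psu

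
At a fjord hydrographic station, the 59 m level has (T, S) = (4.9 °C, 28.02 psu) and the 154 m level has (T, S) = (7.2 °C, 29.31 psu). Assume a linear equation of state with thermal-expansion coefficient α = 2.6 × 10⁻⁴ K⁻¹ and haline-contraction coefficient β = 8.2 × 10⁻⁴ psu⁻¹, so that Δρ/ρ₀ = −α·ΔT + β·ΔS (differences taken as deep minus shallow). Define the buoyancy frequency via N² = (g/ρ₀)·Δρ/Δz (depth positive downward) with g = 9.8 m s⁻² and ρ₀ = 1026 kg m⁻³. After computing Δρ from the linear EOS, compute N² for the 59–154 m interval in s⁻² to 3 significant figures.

4.74 × 10⁻⁵ s⁻²

ΔT = +2.3 K, ΔS = +1.29 psu (deep − shallow).
Δρ/ρ₀ = −αΔT + βΔS = -5.98 × 10⁻⁴ + 1.0578 × 10⁻³ = 4.598 × 10⁻⁴, so Δρ ≈ 0.4718 kg m⁻³.
N² = (g/ρ₀)·Δρ/Δz = g·(Δρ/ρ₀)/Δz = 9.8 × 4.598 × 10⁻⁴ / 95 = 4.7432 × 10⁻⁵ s⁻² ≈ 4.74 × 10⁻⁵ s⁻².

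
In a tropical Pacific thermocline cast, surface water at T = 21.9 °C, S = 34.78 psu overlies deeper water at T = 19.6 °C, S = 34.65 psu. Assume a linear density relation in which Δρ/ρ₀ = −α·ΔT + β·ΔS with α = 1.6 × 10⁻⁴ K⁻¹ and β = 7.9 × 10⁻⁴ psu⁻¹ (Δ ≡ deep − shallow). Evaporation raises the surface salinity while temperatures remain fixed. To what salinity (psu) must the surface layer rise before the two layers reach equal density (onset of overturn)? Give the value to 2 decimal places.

Neutral buoyancy requires −α(T_deep − T_surf) + β(S_deep − S_surf′) = 0.
S_surf′ = S_deep − (α/β)·ΔT = 34.65 − (1.6 × 10⁻⁴/7.9 × 10⁻⁴)·(-2.3) = 35.1158 psu.
Increase required: 35.1158 − 34.78 = 0.3358 psu.

35.12 psu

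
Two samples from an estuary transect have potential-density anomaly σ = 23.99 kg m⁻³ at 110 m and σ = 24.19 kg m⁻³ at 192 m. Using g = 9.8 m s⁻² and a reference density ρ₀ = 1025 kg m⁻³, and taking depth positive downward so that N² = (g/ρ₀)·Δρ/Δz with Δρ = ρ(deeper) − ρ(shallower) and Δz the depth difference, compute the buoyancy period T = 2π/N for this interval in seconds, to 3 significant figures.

1.30 × 10³ s

Δρ = 1024.19 − 1023.99 = 0.20 kg m⁻³ over Δz = 192 − 110 = 82 m.
N² = (9.8/1025) × (0.20/82) = 2.3319 × 10⁻⁵ s⁻².
N = √(2.3319 × 10⁻⁵) = 4.8290 × 10⁻³ rad s⁻¹, so T = 2π/N = 1.3011 × 10³ s ≈ 1.30 × 10³ s.
Since Δρ > 0 the layer is stably stratified.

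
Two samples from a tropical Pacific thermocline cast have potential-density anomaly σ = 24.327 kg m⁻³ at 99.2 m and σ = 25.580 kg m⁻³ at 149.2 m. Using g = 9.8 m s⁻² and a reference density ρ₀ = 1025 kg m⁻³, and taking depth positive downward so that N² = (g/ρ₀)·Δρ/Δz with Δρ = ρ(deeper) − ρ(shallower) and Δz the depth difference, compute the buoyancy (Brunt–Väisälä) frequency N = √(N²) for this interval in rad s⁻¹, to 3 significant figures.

0.0155 rad s⁻¹

Δρ = 1025.580 − 1024.327 = 1.253 kg m⁻³ over Δz = 149.2 − 99.2 = 50 m.
N² = (9.8/1025) × (1.253/50) = 2.3960 × 10⁻⁴ s⁻².
N = √(2.3960 × 10⁻⁴) = 0.015479 rad s⁻¹ ≈ 0.0155 rad s⁻¹.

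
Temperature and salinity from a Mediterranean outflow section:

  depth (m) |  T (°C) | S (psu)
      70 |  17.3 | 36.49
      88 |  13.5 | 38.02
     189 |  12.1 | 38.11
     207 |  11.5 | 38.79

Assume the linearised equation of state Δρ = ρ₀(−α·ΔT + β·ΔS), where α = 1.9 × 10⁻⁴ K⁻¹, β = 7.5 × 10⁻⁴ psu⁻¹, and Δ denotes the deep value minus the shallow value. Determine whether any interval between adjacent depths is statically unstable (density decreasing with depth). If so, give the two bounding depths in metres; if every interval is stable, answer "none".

Evaluate Δρ/ρ₀ = −αΔT + βΔS across each adjacent pair:
  70–88 m: −αΔT+βΔS = −(1.9 × 10⁻⁴)(-3.8)+(7.5 × 10⁻⁴)(+1.53) = 1.9 × 10⁻³ → stable
  88–189 m: −αΔT+βΔS = −(1.9 × 10⁻⁴)(-1.4)+(7.5 × 10⁻⁴)(+0.09) = 3.3 × 10⁻⁴ → stable
  189–207 m: −αΔT+βΔS = −(1.9 × 10⁻⁴)(-0.6)+(7.5 × 10⁻⁴)(+0.68) = 6.2 × 10⁻⁴ → stable
Every interval has Δρ > 0: the column is stably stratified throughout.

none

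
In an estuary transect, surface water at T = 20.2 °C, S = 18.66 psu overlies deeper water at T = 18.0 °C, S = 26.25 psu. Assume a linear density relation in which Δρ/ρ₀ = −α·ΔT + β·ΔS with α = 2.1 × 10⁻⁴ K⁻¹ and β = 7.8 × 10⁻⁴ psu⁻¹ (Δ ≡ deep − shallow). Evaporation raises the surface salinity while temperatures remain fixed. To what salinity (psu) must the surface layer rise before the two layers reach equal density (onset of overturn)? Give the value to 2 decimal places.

26.84 psu

Neutral buoyancy requires −α(T_deep − T_surf) + β(S_deep − S_surf′) = 0.
S_surf′ = S_deep − (α/β)·ΔT = 26.25 − (2.1 × 10⁻⁴/7.8 × 10⁻⁴)·(-2.2) = 26.8423 psu.
Increase required: 26.8423 − 18.66 = 8.1823 psu.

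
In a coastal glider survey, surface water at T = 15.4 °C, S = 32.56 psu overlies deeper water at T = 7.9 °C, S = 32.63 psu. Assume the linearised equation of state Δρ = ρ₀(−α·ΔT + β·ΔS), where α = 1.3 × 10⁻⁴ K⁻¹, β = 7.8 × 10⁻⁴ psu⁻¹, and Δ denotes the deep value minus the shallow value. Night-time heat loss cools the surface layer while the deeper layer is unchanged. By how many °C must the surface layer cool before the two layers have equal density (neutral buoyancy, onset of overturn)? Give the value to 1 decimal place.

7.9 °C

Neutral buoyancy requires Δρ = 0, i.e. −α(T_deep − T_surf′) + β(S_deep − S_surf) = 0.
T_surf′ = T_deep − (β/α)·ΔS = 7.9 − (7.8 × 10⁻⁴/1.3 × 10⁻⁴)·(+0.07) = 7.480 °C.
Cooling required: 15.4 − (7.480) = 7.920 °C.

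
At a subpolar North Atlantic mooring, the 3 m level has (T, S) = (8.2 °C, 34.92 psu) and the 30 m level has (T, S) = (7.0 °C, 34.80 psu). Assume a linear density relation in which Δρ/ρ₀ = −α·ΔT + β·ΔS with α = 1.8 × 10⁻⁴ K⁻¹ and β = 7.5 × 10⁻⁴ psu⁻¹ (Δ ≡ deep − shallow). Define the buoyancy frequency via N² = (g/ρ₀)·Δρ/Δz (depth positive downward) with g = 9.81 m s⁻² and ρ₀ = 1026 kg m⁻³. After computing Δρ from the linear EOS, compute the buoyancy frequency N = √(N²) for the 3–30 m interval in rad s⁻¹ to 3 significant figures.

ΔT = -1.2 K, ΔS = -0.12 psu (deep − shallow).
Δρ/ρ₀ = −αΔT + βΔS = 2.16 × 10⁻⁴ − 9.00 × 10⁻⁵ = 1.26 × 10⁻⁴, so Δρ ≈ 0.1293 kg m⁻³.
N² = (g/ρ₀)·Δρ/Δz = g·(Δρ/ρ₀)/Δz = 9.81 × 1.26 × 10⁻⁴ / 27 = 4.5780 × 10⁻⁵ s⁻².
N = √(4.5780 × 10⁻⁵) = 6.7661 × 10⁻³ rad s⁻¹ ≈ 6.77 × 10⁻³ rad s⁻¹.

6.77 × 10⁻³ rad s⁻¹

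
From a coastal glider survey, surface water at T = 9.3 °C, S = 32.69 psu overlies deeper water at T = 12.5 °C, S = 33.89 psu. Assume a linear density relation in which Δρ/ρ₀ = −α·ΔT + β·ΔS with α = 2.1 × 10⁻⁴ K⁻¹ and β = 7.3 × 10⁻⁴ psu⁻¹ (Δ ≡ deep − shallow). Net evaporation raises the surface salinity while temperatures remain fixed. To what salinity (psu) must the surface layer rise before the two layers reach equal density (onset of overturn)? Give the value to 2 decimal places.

Neutral buoyancy requires −α(T_deep − T_surf) + β(S_deep − S_surf′) = 0.
S_surf′ = S_deep − (α/β)·ΔT = 33.89 − (2.1 × 10⁻⁴/7.3 × 10⁻⁴)·(+3.2) = 32.9695 psu.
Increase required: 32.9695 − 32.69 = 0.2795 psu.

32.97 psu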